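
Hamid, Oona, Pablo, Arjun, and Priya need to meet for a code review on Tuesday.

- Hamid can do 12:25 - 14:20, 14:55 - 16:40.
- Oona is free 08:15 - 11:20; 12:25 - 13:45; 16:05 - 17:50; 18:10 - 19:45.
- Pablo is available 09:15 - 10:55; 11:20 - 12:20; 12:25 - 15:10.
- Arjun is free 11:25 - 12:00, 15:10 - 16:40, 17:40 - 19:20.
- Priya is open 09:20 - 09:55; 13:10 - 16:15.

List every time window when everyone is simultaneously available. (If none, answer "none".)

Hamid ∩ Oona: 12:25-13:45, 16:05-16:40.
Hamid ∩ Oona ∩ Pablo: 12:25-13:45.
Hamid ∩ Oona ∩ Pablo ∩ Arjun: ∅.
Hamid ∩ Oona ∩ Pablo ∩ Arjun ∩ Priya: ∅.
There is no time when everyone is free.

none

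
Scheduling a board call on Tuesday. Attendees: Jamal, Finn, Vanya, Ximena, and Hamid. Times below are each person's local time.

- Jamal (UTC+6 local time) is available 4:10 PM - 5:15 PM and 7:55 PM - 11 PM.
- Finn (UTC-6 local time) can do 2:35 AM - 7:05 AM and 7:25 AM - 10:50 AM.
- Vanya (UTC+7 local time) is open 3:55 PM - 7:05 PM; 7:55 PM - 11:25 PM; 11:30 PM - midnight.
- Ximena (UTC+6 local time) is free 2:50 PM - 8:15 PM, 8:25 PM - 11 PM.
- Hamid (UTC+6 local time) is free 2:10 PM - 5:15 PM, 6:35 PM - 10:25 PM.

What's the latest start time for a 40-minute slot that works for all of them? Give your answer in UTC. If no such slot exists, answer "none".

15:45

Jamal in UTC: 10:10-11:15, 13:55-17:00 (subtract 6h to convert from UTC+6).
Finn in UTC: 08:35-13:05, 13:25-16:50 (add 6h to convert from UTC-6).
Vanya in UTC: 08:55-12:05, 12:55-16:25, 16:30-17:00 (subtract 7h to convert from UTC+7).
Ximena in UTC: 08:50-14:15, 14:25-17:00 (subtract 6h to convert from UTC+6).
Hamid in UTC: 08:10-11:15, 12:35-16:25 (subtract 6h to convert from UTC+6).
Jamal ∩ Finn: 10:10-11:15, 13:55-16:50.
Jamal ∩ Finn ∩ Vanya: 10:10-11:15, 13:55-16:25, 16:30-16:50.
Jamal ∩ Finn ∩ Vanya ∩ Ximena: 10:10-11:15, 13:55-14:15, 14:25-16:25, 16:30-16:50.
Jamal ∩ Finn ∩ Vanya ∩ Ximena ∩ Hamid: 10:10-11:15, 13:55-14:15, 14:25-16:25.
The last common window of at least 40 minutes is 14:25-16:25; a 40-minute meeting can start as late as 15:45 and still end by 16:25.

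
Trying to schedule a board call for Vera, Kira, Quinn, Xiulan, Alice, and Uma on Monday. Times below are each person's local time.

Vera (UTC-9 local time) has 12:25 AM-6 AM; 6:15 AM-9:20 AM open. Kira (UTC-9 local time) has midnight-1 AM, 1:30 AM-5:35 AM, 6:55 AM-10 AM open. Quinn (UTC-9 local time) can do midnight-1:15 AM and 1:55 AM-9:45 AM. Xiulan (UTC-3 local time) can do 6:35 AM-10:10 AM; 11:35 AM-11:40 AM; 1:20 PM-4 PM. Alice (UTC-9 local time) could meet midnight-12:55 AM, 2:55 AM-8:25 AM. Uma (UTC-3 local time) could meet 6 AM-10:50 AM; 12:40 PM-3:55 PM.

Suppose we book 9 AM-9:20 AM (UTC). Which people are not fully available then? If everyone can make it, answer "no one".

Vera in UTC: 09:25-15:00, 15:15-18:20 (add 9h to convert from UTC-9).
Kira in UTC: 09:00-10:00, 10:30-14:35, 15:55-19:00 (add 9h to convert from UTC-9).
Quinn in UTC: 09:00-10:15, 10:55-18:45 (add 9h to convert from UTC-9).
Xiulan in UTC: 09:35-13:10, 14:35-14:40, 16:20-19:00 (add 3h to convert from UTC-3).
Alice in UTC: 09:00-09:55, 11:55-17:25 (add 9h to convert from UTC-9).
Uma in UTC: 09:00-13:50, 15:40-18:55 (add 3h to convert from UTC-3).
Vera: not fully free for 09:00-09:20. Kira: free for 09:00-09:20. Quinn: free for 09:00-09:20. Xiulan: not fully free for 09:00-09:20. Alice: free for 09:00-09:20. Uma: free for 09:00-09:20.

Vera, Xiulan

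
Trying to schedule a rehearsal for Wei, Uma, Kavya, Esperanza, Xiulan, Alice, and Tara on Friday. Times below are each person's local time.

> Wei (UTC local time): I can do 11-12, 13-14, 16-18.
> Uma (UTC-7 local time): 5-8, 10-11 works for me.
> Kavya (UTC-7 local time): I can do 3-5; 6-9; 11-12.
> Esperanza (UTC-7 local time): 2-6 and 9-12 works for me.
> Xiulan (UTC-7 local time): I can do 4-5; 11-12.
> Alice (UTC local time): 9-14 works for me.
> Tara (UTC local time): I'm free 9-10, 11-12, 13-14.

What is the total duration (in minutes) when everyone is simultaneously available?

Wei in UTC: 11:00-12:00, 13:00-14:00, 16:00-18:00.
Uma in UTC: 12:00-15:00, 17:00-18:00 (add 7h to convert from UTC-7).
Kavya in UTC: 10:00-12:00, 13:00-16:00, 18:00-19:00 (add 7h to convert from UTC-7).
Esperanza in UTC: 09:00-13:00, 16:00-19:00 (add 7h to convert from UTC-7).
Xiulan in UTC: 11:00-12:00, 18:00-19:00 (add 7h to convert from UTC-7).
Alice in UTC: 09:00-14:00.
Tara in UTC: 09:00-10:00, 11:00-12:00, 13:00-14:00.
Wei ∩ Uma: 13:00-14:00, 17:00-18:00.
Wei ∩ Uma ∩ Kavya: 13:00-14:00.
Wei ∩ Uma ∩ Kavya ∩ Esperanza: ∅.
Wei ∩ Uma ∩ Kavya ∩ Esperanza ∩ Xiulan: ∅.
Wei ∩ Uma ∩ Kavya ∩ Esperanza ∩ Xiulan ∩ Alice: ∅.
Wei ∩ Uma ∩ Kavya ∩ Esperanza ∩ Xiulan ∩ Alice ∩ Tara: ∅.
There is no time when everyone is free.
There is no common window, so the total is 0 minutes.

0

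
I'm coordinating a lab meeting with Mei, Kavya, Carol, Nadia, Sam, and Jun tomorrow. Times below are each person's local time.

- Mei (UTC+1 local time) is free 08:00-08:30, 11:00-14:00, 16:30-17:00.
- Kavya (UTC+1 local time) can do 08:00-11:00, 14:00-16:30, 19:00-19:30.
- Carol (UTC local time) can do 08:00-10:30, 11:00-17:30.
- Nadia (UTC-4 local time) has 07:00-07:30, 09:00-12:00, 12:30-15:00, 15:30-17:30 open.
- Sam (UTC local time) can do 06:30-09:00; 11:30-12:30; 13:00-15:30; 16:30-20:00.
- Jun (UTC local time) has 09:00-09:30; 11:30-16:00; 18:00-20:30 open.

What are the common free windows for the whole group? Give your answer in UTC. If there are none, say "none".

none

Mei in UTC: 07:00-07:30, 10:00-13:00, 15:30-16:00 (subtract 1h to convert from UTC+1).
Kavya in UTC: 07:00-10:00, 13:00-15:30, 18:00-18:30 (subtract 1h to convert from UTC+1).
Carol in UTC: 08:00-10:30, 11:00-17:30.
Nadia in UTC: 11:00-11:30, 13:00-16:00, 16:30-19:00, 19:30-21:30 (add 4h to convert from UTC-4).
Sam in UTC: 06:30-09:00, 11:30-12:30, 13:00-15:30, 16:30-20:00.
Jun in UTC: 09:00-09:30, 11:30-16:00, 18:00-20:30.
Mei ∩ Kavya: 07:00-07:30.
Mei ∩ Kavya ∩ Carol: ∅.
Mei ∩ Kavya ∩ Carol ∩ Nadia: ∅.
Mei ∩ Kavya ∩ Carol ∩ Nadia ∩ Sam: ∅.
Mei ∩ Kavya ∩ Carol ∩ Nadia ∩ Sam ∩ Jun: ∅.
There is no time when everyone is free.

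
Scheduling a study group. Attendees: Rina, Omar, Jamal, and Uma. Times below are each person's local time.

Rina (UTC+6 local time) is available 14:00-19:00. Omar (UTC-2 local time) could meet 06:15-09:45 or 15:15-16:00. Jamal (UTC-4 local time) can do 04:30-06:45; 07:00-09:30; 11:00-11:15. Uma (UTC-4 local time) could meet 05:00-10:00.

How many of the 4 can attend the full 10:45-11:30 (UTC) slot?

Rina in UTC: 08:00-13:00 (subtract 6h to convert from UTC+6).
Omar in UTC: 08:15-11:45, 17:15-18:00 (add 2h to convert from UTC-2).
Jamal in UTC: 08:30-10:45, 11:00-13:30, 15:00-15:15 (add 4h to convert from UTC-4).
Uma in UTC: 09:00-14:00 (add 4h to convert from UTC-4).
Rina, Omar, and Uma can make the full 10:45-11:30 slot — that's 3.

3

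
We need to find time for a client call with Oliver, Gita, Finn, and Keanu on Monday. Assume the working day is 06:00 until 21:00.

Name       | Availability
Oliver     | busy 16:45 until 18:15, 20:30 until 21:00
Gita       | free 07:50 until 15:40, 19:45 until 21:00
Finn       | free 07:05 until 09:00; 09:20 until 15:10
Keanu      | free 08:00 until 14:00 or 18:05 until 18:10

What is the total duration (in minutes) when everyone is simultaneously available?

340

Oliver free: 06:00-16:45, 18:15-20:30 (invert busy blocks within the working day).
Gita free: 07:50-15:40, 19:45-21:00.
Finn free: 07:05-09:00, 09:20-15:10.
Keanu free: 08:00-14:00, 18:05-18:10.
Oliver ∩ Gita: 07:50-15:40, 19:45-20:30.
Oliver ∩ Gita ∩ Finn: 07:50-09:00, 09:20-15:10.
Oliver ∩ Gita ∩ Finn ∩ Keanu: 08:00-09:00, 09:20-14:00.
Those are the intersection windows.
Summing the common windows: 60 + 280 = 340 minutes.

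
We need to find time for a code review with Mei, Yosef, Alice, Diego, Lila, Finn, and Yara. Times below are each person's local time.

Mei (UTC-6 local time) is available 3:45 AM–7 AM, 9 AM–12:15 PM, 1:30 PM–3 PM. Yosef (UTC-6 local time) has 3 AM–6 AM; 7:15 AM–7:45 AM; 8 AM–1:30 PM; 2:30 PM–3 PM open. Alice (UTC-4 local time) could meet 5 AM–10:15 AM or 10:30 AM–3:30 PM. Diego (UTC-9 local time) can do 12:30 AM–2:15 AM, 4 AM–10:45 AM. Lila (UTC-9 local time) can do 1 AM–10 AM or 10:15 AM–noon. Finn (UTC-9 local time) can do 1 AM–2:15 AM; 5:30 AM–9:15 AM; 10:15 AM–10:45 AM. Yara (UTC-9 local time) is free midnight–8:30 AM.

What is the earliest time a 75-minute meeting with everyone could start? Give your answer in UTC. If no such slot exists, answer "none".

Mei in UTC: 09:45-13:00, 15:00-18:15, 19:30-21:00 (add 6h to convert from UTC-6).
Yosef in UTC: 09:00-12:00, 13:15-13:45, 14:00-19:30, 20:30-21:00 (add 6h to convert from UTC-6).
Alice in UTC: 09:00-14:15, 14:30-19:30 (add 4h to convert from UTC-4).
Diego in UTC: 09:30-11:15, 13:00-19:45 (add 9h to convert from UTC-9).
Lila in UTC: 10:00-19:00, 19:15-21:00 (add 9h to convert from UTC-9).
Finn in UTC: 10:00-11:15, 14:30-18:15, 19:15-19:45 (add 9h to convert from UTC-9).
Yara in UTC: 09:00-17:30 (add 9h to convert from UTC-9).
Mei ∩ Yosef: 09:45-12:00, 15:00-18:15, 20:30-21:00.
Mei ∩ Yosef ∩ Alice: 09:45-12:00, 15:00-18:15.
Mei ∩ Yosef ∩ Alice ∩ Diego: 09:45-11:15, 15:00-18:15.
Mei ∩ Yosef ∩ Alice ∩ Diego ∩ Lila: 10:00-11:15, 15:00-18:15.
Mei ∩ Yosef ∩ Alice ∩ Diego ∩ Lila ∩ Finn: 10:00-11:15, 15:00-18:15.
Mei ∩ Yosef ∩ Alice ∩ Diego ∩ Lila ∩ Finn ∩ Yara: 10:00-11:15, 15:00-17:30.
The first common window of at least 75 minutes is 10:00-11:15, so the earliest start is 10:00.

10:00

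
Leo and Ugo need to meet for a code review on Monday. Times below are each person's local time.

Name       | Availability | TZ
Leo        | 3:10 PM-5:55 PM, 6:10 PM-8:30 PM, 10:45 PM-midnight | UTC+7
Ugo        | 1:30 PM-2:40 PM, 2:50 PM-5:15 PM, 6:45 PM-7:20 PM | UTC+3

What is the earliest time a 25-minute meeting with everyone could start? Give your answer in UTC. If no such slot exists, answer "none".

10:30

Leo in UTC: 08:10-10:55, 11:10-13:30, 15:45-17:00 (subtract 7h to convert from UTC+7).
Ugo in UTC: 10:30-11:40, 11:50-14:15, 15:45-16:20 (subtract 3h to convert from UTC+3).
Leo ∩ Ugo: 10:30-10:55, 11:10-11:40, 11:50-13:30, 15:45-16:20.
The first common window of at least 25 minutes is 10:30-10:55, so the earliest start is 10:30.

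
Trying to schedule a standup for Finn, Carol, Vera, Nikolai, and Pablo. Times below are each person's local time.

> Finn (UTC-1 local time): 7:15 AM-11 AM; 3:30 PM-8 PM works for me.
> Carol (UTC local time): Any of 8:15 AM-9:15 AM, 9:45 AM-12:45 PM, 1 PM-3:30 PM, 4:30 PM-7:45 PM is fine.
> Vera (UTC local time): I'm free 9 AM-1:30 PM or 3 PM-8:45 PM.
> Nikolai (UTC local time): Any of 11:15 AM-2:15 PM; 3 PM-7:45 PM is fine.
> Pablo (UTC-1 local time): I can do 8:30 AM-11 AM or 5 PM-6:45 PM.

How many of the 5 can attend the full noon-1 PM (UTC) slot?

Finn in UTC: 08:15-12:00, 16:30-21:00 (add 1h to convert from UTC-1).
Carol in UTC: 08:15-09:15, 09:45-12:45, 13:00-15:30, 16:30-19:45.
Vera in UTC: 09:00-13:30, 15:00-20:45.
Nikolai in UTC: 11:15-14:15, 15:00-19:45.
Pablo in UTC: 09:30-12:00, 18:00-19:45 (add 1h to convert from UTC-1).
Vera and Nikolai can make the full 12:00-13:00 slot — that's 2.

2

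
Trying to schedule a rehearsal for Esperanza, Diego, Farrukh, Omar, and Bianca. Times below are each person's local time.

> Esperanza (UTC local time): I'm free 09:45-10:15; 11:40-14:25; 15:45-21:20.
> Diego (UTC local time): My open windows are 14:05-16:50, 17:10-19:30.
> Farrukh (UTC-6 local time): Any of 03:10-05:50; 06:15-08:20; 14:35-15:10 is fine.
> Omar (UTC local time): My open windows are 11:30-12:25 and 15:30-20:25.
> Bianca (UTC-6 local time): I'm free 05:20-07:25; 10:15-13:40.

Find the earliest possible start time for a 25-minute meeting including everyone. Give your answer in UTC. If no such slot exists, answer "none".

none

Esperanza in UTC: 09:45-10:15, 11:40-14:25, 15:45-21:20.
Diego in UTC: 14:05-16:50, 17:10-19:30.
Farrukh in UTC: 09:10-11:50, 12:15-14:20, 20:35-21:10 (add 6h to convert from UTC-6).
Omar in UTC: 11:30-12:25, 15:30-20:25.
Bianca in UTC: 11:20-13:25, 16:15-19:40 (add 6h to convert from UTC-6).
Esperanza ∩ Diego: 14:05-14:25, 15:45-16:50, 17:10-19:30.
Esperanza ∩ Diego ∩ Farrukh: 14:05-14:20.
Esperanza ∩ Diego ∩ Farrukh ∩ Omar: ∅.
Esperanza ∩ Diego ∩ Farrukh ∩ Omar ∩ Bianca: ∅.
There is no time when everyone is free.
No common window is at least 25 minutes long.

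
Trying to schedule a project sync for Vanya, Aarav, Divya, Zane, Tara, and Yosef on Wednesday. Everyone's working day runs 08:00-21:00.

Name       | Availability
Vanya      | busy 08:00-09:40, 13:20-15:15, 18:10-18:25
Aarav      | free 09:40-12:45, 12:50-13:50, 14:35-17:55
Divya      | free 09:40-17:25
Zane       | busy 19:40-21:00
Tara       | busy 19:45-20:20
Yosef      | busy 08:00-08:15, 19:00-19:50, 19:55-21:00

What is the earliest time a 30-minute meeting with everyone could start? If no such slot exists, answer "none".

Vanya free: 09:40-13:20, 15:15-18:10, 18:25-21:00 (invert busy blocks within the working day).
Aarav free: 09:40-12:45, 12:50-13:50, 14:35-17:55.
Divya free: 09:40-17:25.
Zane free: 08:00-19:40 (invert busy blocks within the working day).
Tara free: 08:00-19:45, 20:20-21:00 (invert busy blocks within the working day).
Yosef free: 08:15-19:00, 19:50-19:55 (invert busy blocks within the working day).
Vanya ∩ Aarav: 09:40-12:45, 12:50-13:20, 15:15-17:55.
Vanya ∩ Aarav ∩ Divya: 09:40-12:45, 12:50-13:20, 15:15-17:25.
Vanya ∩ Aarav ∩ Divya ∩ Zane: 09:40-12:45, 12:50-13:20, 15:15-17:25.
Vanya ∩ Aarav ∩ Divya ∩ Zane ∩ Tara: 09:40-12:45, 12:50-13:20, 15:15-17:25.
Vanya ∩ Aarav ∩ Divya ∩ Zane ∩ Tara ∩ Yosef: 09:40-12:45, 12:50-13:20, 15:15-17:25.
The first common window of at least 30 minutes is 09:40-12:45, so the earliest start is 09:40.

09:40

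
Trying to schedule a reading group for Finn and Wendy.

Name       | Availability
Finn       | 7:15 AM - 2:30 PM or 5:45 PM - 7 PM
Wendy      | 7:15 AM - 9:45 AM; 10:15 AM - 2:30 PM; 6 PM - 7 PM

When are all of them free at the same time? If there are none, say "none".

07:15-09:45, 10:15-14:30, 18:00-19:00

Finn ∩ Wendy: 07:15-09:45, 10:15-14:30, 18:00-19:00.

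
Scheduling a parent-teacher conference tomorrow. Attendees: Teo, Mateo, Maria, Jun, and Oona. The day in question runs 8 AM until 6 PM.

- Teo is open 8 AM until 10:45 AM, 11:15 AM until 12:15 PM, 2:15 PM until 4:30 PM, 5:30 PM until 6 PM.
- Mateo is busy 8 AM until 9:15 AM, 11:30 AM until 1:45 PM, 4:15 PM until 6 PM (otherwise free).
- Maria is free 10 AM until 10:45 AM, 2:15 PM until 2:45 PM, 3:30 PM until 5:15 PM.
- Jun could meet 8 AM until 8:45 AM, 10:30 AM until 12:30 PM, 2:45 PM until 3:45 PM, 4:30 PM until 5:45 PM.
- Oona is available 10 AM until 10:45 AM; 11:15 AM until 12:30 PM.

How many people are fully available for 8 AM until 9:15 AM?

Teo free: 08:00-10:45, 11:15-12:15, 14:15-16:30, 17:30-18:00.
Mateo free: 09:15-11:30, 13:45-16:15 (invert busy blocks within the working day).
Maria free: 10:00-10:45, 14:15-14:45, 15:30-17:15.
Jun free: 08:00-08:45, 10:30-12:30, 14:45-15:45, 16:30-17:45.
Oona free: 10:00-10:45, 11:15-12:30.
Teo can make the full 08:00-09:15 slot — that's 1.

1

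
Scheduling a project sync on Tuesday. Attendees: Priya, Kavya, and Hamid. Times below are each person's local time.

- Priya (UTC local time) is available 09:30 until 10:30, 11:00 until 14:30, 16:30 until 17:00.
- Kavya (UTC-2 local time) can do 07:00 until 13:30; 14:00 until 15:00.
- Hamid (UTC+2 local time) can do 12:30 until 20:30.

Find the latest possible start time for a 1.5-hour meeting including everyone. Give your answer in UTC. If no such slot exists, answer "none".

13:00

Priya in UTC: 09:30-10:30, 11:00-14:30, 16:30-17:00.
Kavya in UTC: 09:00-15:30, 16:00-17:00 (add 2h to convert from UTC-2).
Hamid in UTC: 10:30-18:30 (subtract 2h to convert from UTC+2).
Priya ∩ Kavya: 09:30-10:30, 11:00-14:30, 16:30-17:00.
Priya ∩ Kavya ∩ Hamid: 11:00-14:30, 16:30-17:00.
Those are the intersection windows.
The last common window of at least 90 minutes is 11:00-14:30; a 90-minute meeting can start as late as 13:00 and still end by 14:30.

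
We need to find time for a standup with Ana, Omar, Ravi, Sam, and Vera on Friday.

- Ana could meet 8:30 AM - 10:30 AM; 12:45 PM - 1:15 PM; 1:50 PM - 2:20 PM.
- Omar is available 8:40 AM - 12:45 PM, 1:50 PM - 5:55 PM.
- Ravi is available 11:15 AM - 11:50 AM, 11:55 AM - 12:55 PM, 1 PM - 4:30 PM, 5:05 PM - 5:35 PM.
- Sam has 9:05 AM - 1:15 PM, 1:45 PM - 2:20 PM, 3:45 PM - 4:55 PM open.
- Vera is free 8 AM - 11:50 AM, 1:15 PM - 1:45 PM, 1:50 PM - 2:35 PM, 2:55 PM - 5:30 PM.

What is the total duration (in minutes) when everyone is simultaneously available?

30

Ana ∩ Omar: 08:40-10:30, 13:50-14:20.
Ana ∩ Omar ∩ Ravi: 13:50-14:20.
Ana ∩ Omar ∩ Ravi ∩ Sam: 13:50-14:20.
Ana ∩ Omar ∩ Ravi ∩ Sam ∩ Vera: 13:50-14:20.
So the common availability across everyone is 13:50-14:20.
That's a single block of 30 minutes.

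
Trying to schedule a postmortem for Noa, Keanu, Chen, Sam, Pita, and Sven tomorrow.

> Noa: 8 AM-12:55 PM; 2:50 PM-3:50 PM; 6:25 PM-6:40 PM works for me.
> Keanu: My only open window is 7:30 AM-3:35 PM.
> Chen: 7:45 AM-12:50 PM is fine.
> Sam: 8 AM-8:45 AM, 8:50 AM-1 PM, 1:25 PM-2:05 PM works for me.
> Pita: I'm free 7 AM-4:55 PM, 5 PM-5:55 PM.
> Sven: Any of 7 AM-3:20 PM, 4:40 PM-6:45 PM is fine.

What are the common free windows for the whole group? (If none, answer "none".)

08:00-08:45, 08:50-12:50

Noa ∩ Keanu: 08:00-12:55, 14:50-15:35.
Noa ∩ Keanu ∩ Chen: 08:00-12:50.
Noa ∩ Keanu ∩ Chen ∩ Sam: 08:00-08:45, 08:50-12:50.
Noa ∩ Keanu ∩ Chen ∩ Sam ∩ Pita: 08:00-08:45, 08:50-12:50.
Noa ∩ Keanu ∩ Chen ∩ Sam ∩ Pita ∩ Sven: 08:00-08:45, 08:50-12:50.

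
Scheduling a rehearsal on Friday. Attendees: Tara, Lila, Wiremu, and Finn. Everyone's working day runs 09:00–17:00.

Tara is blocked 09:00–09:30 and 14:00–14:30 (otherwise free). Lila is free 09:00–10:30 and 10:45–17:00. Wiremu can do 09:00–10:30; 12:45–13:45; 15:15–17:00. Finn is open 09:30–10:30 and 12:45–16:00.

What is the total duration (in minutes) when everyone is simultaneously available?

Tara free: 09:30-14:00, 14:30-17:00 (invert busy blocks within the working day).
Lila free: 09:00-10:30, 10:45-17:00.
Wiremu free: 09:00-10:30, 12:45-13:45, 15:15-17:00.
Finn free: 09:30-10:30, 12:45-16:00.
Tara ∩ Lila: 09:30-10:30, 10:45-14:00, 14:30-17:00.
Tara ∩ Lila ∩ Wiremu: 09:30-10:30, 12:45-13:45, 15:15-17:00.
Tara ∩ Lila ∩ Wiremu ∩ Finn: 09:30-10:30, 12:45-13:45, 15:15-16:00.
So the common availability across everyone is 09:30-10:30, 12:45-13:45, 15:15-16:00.
Summing the common windows: 60 + 60 + 45 = 165 minutes.

165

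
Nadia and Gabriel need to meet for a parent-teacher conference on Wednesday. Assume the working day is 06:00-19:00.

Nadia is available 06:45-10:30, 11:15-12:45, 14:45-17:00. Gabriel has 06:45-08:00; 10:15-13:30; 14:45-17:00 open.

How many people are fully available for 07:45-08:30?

1

Nadia can make the full 07:45-08:30 slot — that's 1.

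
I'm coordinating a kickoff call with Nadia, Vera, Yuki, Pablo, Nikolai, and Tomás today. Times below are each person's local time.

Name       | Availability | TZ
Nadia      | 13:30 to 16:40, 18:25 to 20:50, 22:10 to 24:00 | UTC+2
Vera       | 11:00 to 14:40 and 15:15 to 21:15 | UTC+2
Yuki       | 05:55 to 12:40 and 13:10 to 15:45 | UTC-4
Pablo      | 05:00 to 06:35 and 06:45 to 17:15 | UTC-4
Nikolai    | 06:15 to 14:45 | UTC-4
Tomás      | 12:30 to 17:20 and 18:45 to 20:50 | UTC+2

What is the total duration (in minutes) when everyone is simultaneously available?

250

Nadia in UTC: 11:30-14:40, 16:25-18:50, 20:10-22:00 (subtract 2h to convert from UTC+2).
Vera in UTC: 09:00-12:40, 13:15-19:15 (subtract 2h to convert from UTC+2).
Yuki in UTC: 09:55-16:40, 17:10-19:45 (add 4h to convert from UTC-4).
Pablo in UTC: 09:00-10:35, 10:45-21:15 (add 4h to convert from UTC-4).
Nikolai in UTC: 10:15-18:45 (add 4h to convert from UTC-4).
Tomás in UTC: 10:30-15:20, 16:45-18:50 (subtract 2h to convert from UTC+2).
Nadia ∩ Vera: 11:30-12:40, 13:15-14:40, 16:25-18:50.
Nadia ∩ Vera ∩ Yuki: 11:30-12:40, 13:15-14:40, 16:25-16:40, 17:10-18:50.
Nadia ∩ Vera ∩ Yuki ∩ Pablo: 11:30-12:40, 13:15-14:40, 16:25-16:40, 17:10-18:50.
Nadia ∩ Vera ∩ Yuki ∩ Pablo ∩ Nikolai: 11:30-12:40, 13:15-14:40, 16:25-16:40, 17:10-18:45.
Nadia ∩ Vera ∩ Yuki ∩ Pablo ∩ Nikolai ∩ Tomás: 11:30-12:40, 13:15-14:40, 17:10-18:45.
So the common availability across everyone is 11:30-12:40, 13:15-14:40, 17:10-18:45.
Summing the common windows: 70 + 85 + 95 = 250 minutes.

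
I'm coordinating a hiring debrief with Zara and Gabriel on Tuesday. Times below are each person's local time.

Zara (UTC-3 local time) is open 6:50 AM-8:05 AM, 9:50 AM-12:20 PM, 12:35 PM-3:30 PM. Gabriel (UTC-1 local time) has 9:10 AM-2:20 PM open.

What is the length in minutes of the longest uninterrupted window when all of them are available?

150

Zara in UTC: 09:50-11:05, 12:50-15:20, 15:35-18:30 (add 3h to convert from UTC-3).
Gabriel in UTC: 10:10-15:20 (add 1h to convert from UTC-1).
Zara ∩ Gabriel: 10:10-11:05, 12:50-15:20.
So the common availability across everyone is 10:10-11:05, 12:50-15:20.
The longest is 12:50-15:20 at 150 minutes.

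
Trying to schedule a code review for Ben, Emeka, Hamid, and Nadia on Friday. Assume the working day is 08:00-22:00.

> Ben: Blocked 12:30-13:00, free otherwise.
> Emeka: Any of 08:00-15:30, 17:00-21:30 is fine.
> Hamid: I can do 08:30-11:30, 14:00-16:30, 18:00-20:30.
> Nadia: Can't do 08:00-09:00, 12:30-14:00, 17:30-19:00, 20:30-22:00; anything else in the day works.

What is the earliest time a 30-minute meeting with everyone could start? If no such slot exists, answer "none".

09:00

Ben free: 08:00-12:30, 13:00-22:00 (invert busy blocks within the working day).
Emeka free: 08:00-15:30, 17:00-21:30.
Hamid free: 08:30-11:30, 14:00-16:30, 18:00-20:30.
Nadia free: 09:00-12:30, 14:00-17:30, 19:00-20:30 (invert busy blocks within the working day).
Ben ∩ Emeka: 08:00-12:30, 13:00-15:30, 17:00-21:30.
Ben ∩ Emeka ∩ Hamid: 08:30-11:30, 14:00-15:30, 18:00-20:30.
Ben ∩ Emeka ∩ Hamid ∩ Nadia: 09:00-11:30, 14:00-15:30, 19:00-20:30.
The first common window of at least 30 minutes is 09:00-11:30, so the earliest start is 09:00.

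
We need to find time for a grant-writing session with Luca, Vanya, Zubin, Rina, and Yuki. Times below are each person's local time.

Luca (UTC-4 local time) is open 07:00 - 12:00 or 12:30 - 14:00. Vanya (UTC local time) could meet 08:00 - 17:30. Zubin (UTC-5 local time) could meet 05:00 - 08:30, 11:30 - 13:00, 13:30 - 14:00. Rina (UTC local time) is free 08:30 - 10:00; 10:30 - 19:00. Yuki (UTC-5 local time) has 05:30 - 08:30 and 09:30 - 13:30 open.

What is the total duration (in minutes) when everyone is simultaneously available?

210

Luca in UTC: 11:00-16:00, 16:30-18:00 (add 4h to convert from UTC-4).
Vanya in UTC: 08:00-17:30.
Zubin in UTC: 10:00-13:30, 16:30-18:00, 18:30-19:00 (add 5h to convert from UTC-5).
Rina in UTC: 08:30-10:00, 10:30-19:00.
Yuki in UTC: 10:30-13:30, 14:30-18:30 (add 5h to convert from UTC-5).
Luca ∩ Vanya: 11:00-16:00, 16:30-17:30.
Luca ∩ Vanya ∩ Zubin: 11:00-13:30, 16:30-17:30.
Luca ∩ Vanya ∩ Zubin ∩ Rina: 11:00-13:30, 16:30-17:30.
Luca ∩ Vanya ∩ Zubin ∩ Rina ∩ Yuki: 11:00-13:30, 16:30-17:30.
Summing the common windows: 150 + 60 = 210 minutes.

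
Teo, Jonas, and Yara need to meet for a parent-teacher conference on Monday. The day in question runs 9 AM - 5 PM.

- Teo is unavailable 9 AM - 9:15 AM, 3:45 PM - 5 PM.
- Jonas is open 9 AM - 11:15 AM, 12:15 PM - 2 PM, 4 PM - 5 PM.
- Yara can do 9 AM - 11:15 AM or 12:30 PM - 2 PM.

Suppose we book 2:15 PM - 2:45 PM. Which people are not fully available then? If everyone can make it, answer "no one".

Teo free: 09:15-15:45 (invert busy blocks within the working day).
Jonas free: 09:00-11:15, 12:15-14:00, 16:00-17:00.
Yara free: 09:00-11:15, 12:30-14:00.
Teo: free for 14:15-14:45. Jonas: not fully free for 14:15-14:45. Yara: not fully free for 14:15-14:45.

Jonas, Yara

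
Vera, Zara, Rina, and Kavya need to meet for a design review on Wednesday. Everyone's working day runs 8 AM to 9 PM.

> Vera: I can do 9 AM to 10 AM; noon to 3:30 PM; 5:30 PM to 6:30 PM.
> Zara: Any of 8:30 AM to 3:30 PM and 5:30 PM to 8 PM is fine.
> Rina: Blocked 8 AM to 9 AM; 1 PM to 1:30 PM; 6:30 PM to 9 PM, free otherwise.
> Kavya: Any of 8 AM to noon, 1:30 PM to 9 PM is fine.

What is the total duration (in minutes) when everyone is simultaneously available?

Vera free: 09:00-10:00, 12:00-15:30, 17:30-18:30.
Zara free: 08:30-15:30, 17:30-20:00.
Rina free: 09:00-13:00, 13:30-18:30 (invert busy blocks within the working day).
Kavya free: 08:00-12:00, 13:30-21:00.
Vera ∩ Zara: 09:00-10:00, 12:00-15:30, 17:30-18:30.
Vera ∩ Zara ∩ Rina: 09:00-10:00, 12:00-13:00, 13:30-15:30, 17:30-18:30.
Vera ∩ Zara ∩ Rina ∩ Kavya: 09:00-10:00, 13:30-15:30, 17:30-18:30.
Summing the common windows: 60 + 120 + 60 = 240 minutes.

240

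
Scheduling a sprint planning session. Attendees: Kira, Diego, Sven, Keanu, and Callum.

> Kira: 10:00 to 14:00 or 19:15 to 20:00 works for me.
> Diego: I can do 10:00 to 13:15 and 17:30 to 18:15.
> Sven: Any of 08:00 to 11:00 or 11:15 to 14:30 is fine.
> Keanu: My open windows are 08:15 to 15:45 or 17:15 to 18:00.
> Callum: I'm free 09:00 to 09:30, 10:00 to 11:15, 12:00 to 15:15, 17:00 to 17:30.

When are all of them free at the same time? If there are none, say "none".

10:00-11:00, 12:00-13:15

Kira ∩ Diego: 10:00-13:15.
Kira ∩ Diego ∩ Sven: 10:00-11:00, 11:15-13:15.
Kira ∩ Diego ∩ Sven ∩ Keanu: 10:00-11:00, 11:15-13:15.
Kira ∩ Diego ∩ Sven ∩ Keanu ∩ Callum: 10:00-11:00, 12:00-13:15.
So the common availability across everyone is 10:00-11:00, 12:00-13:15.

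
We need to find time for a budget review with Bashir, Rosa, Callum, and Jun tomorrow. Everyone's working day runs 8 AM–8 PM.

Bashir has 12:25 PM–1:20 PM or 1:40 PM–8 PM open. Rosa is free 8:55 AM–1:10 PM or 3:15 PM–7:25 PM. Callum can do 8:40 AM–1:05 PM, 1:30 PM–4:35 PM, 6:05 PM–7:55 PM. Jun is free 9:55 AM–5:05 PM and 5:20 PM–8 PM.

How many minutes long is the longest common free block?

80

Bashir ∩ Rosa: 12:25-13:10, 15:15-19:25.
Bashir ∩ Rosa ∩ Callum: 12:25-13:05, 15:15-16:35, 18:05-19:25.
Bashir ∩ Rosa ∩ Callum ∩ Jun: 12:25-13:05, 15:15-16:35, 18:05-19:25.
Those are the intersection windows.
The longest is 15:15-16:35 at 80 minutes.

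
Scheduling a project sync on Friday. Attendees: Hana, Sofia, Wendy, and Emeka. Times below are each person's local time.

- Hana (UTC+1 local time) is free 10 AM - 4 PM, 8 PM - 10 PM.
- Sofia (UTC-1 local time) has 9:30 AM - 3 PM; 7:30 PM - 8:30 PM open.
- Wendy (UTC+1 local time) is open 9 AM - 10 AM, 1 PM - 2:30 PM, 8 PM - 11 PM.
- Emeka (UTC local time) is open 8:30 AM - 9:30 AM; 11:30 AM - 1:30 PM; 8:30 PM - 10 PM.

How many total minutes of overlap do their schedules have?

Hana in UTC: 09:00-15:00, 19:00-21:00 (subtract 1h to convert from UTC+1).
Sofia in UTC: 10:30-16:00, 20:30-21:30 (add 1h to convert from UTC-1).
Wendy in UTC: 08:00-09:00, 12:00-13:30, 19:00-22:00 (subtract 1h to convert from UTC+1).
Emeka in UTC: 08:30-09:30, 11:30-13:30, 20:30-22:00.
Hana ∩ Sofia: 10:30-15:00, 20:30-21:00.
Hana ∩ Sofia ∩ Wendy: 12:00-13:30, 20:30-21:00.
Hana ∩ Sofia ∩ Wendy ∩ Emeka: 12:00-13:30, 20:30-21:00.
Those are the intersection windows.
Summing the common windows: 90 + 30 = 120 minutes.

120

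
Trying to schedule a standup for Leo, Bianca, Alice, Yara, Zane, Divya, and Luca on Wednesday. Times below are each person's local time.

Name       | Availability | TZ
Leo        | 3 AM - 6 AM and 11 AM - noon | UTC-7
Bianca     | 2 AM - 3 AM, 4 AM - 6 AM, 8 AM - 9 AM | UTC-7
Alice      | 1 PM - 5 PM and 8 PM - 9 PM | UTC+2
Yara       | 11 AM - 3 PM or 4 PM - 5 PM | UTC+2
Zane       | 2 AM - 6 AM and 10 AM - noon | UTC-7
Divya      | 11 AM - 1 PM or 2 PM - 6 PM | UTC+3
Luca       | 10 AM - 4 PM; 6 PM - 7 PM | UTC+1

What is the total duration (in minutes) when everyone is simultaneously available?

Leo in UTC: 10:00-13:00, 18:00-19:00 (add 7h to convert from UTC-7).
Bianca in UTC: 09:00-10:00, 11:00-13:00, 15:00-16:00 (add 7h to convert from UTC-7).
Alice in UTC: 11:00-15:00, 18:00-19:00 (subtract 2h to convert from UTC+2).
Yara in UTC: 09:00-13:00, 14:00-15:00 (subtract 2h to convert from UTC+2).
Zane in UTC: 09:00-13:00, 17:00-19:00 (add 7h to convert from UTC-7).
Divya in UTC: 08:00-10:00, 11:00-15:00 (subtract 3h to convert from UTC+3).
Luca in UTC: 09:00-15:00, 17:00-18:00 (subtract 1h to convert from UTC+1).
Leo ∩ Bianca: 11:00-13:00.
Leo ∩ Bianca ∩ Alice: 11:00-13:00.
Leo ∩ Bianca ∩ Alice ∩ Yara: 11:00-13:00.
Leo ∩ Bianca ∩ Alice ∩ Yara ∩ Zane: 11:00-13:00.
Leo ∩ Bianca ∩ Alice ∩ Yara ∩ Zane ∩ Divya: 11:00-13:00.
Leo ∩ Bianca ∩ Alice ∩ Yara ∩ Zane ∩ Divya ∩ Luca: 11:00-13:00.
Those are the intersection windows.
That's a single block of 120 minutes.

120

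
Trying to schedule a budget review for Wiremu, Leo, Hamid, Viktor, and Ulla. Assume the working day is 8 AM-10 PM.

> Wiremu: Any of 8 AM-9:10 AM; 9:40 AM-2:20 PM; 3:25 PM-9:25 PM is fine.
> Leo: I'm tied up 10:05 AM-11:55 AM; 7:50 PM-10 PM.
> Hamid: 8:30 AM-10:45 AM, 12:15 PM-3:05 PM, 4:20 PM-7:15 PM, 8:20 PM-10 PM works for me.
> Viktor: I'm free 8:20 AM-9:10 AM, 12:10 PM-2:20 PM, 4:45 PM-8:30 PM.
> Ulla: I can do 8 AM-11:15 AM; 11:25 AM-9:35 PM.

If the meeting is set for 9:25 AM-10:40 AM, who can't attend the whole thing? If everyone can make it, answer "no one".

Leo, Viktor, Wiremu

Wiremu free: 08:00-09:10, 09:40-14:20, 15:25-21:25.
Leo free: 08:00-10:05, 11:55-19:50 (invert busy blocks within the working day).
Hamid free: 08:30-10:45, 12:15-15:05, 16:20-19:15, 20:20-22:00.
Viktor free: 08:20-09:10, 12:10-14:20, 16:45-20:30.
Ulla free: 08:00-11:15, 11:25-21:35.
Wiremu: not fully free for 09:25-10:40. Leo: not fully free for 09:25-10:40. Hamid: free for 09:25-10:40. Viktor: not fully free for 09:25-10:40. Ulla: free for 09:25-10:40.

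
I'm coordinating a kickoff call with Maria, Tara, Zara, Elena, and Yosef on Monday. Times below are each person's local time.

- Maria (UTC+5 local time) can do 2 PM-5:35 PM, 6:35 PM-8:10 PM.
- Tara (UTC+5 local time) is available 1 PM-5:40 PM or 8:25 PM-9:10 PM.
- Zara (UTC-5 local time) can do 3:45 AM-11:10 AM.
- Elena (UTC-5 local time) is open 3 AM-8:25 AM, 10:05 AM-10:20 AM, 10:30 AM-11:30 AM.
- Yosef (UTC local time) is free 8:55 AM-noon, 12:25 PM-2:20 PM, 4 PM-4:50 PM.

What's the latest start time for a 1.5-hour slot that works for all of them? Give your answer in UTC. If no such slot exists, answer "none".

Maria in UTC: 09:00-12:35, 13:35-15:10 (subtract 5h to convert from UTC+5).
Tara in UTC: 08:00-12:40, 15:25-16:10 (subtract 5h to convert from UTC+5).
Zara in UTC: 08:45-16:10 (add 5h to convert from UTC-5).
Elena in UTC: 08:00-13:25, 15:05-15:20, 15:30-16:30 (add 5h to convert from UTC-5).
Yosef in UTC: 08:55-12:00, 12:25-14:20, 16:00-16:50.
Maria ∩ Tara: 09:00-12:35.
Maria ∩ Tara ∩ Zara: 09:00-12:35.
Maria ∩ Tara ∩ Zara ∩ Elena: 09:00-12:35.
Maria ∩ Tara ∩ Zara ∩ Elena ∩ Yosef: 09:00-12:00, 12:25-12:35.
The last common window of at least 90 minutes is 09:00-12:00; a 90-minute meeting can start as late as 10:30 and still end by 12:00.

10:30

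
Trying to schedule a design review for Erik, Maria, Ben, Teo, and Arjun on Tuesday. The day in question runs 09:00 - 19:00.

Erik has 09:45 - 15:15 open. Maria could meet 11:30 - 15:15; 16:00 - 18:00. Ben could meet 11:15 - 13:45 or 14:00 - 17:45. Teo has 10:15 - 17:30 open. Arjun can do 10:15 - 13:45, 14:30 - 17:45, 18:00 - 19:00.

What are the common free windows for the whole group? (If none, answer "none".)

Erik ∩ Maria: 11:30-15:15.
Erik ∩ Maria ∩ Ben: 11:30-13:45, 14:00-15:15.
Erik ∩ Maria ∩ Ben ∩ Teo: 11:30-13:45, 14:00-15:15.
Erik ∩ Maria ∩ Ben ∩ Teo ∩ Arjun: 11:30-13:45, 14:30-15:15.
Those are the intersection windows.

11:30-13:45, 14:30-15:15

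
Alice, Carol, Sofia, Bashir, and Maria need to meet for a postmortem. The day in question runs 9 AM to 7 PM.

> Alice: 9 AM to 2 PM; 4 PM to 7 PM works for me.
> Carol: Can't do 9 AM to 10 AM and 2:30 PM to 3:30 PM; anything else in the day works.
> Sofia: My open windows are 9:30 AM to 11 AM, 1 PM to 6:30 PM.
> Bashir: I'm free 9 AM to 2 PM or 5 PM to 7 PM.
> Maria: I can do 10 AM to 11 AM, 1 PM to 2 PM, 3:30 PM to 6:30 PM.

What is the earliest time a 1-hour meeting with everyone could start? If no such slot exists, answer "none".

10:00

Alice free: 09:00-14:00, 16:00-19:00.
Carol free: 10:00-14:30, 15:30-19:00 (invert busy blocks within the working day).
Sofia free: 09:30-11:00, 13:00-18:30.
Bashir free: 09:00-14:00, 17:00-19:00.
Maria free: 10:00-11:00, 13:00-14:00, 15:30-18:30.
Alice ∩ Carol: 10:00-14:00, 16:00-19:00.
Alice ∩ Carol ∩ Sofia: 10:00-11:00, 13:00-14:00, 16:00-18:30.
Alice ∩ Carol ∩ Sofia ∩ Bashir: 10:00-11:00, 13:00-14:00, 17:00-18:30.
Alice ∩ Carol ∩ Sofia ∩ Bashir ∩ Maria: 10:00-11:00, 13:00-14:00, 17:00-18:30.
Those are the intersection windows.
The first common window of at least 60 minutes is 10:00-11:00, so the earliest start is 10:00.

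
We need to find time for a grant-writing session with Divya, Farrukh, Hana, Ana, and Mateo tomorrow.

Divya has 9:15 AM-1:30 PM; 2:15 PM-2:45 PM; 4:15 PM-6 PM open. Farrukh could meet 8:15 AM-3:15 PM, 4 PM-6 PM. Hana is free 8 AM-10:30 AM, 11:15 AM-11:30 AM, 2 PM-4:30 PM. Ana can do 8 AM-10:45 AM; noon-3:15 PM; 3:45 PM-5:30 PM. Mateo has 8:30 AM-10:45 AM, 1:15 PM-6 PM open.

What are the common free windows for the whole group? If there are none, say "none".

Divya ∩ Farrukh: 09:15-13:30, 14:15-14:45, 16:15-18:00.
Divya ∩ Farrukh ∩ Hana: 09:15-10:30, 11:15-11:30, 14:15-14:45, 16:15-16:30.
Divya ∩ Farrukh ∩ Hana ∩ Ana: 09:15-10:30, 14:15-14:45, 16:15-16:30.
Divya ∩ Farrukh ∩ Hana ∩ Ana ∩ Mateo: 09:15-10:30, 14:15-14:45, 16:15-16:30.

09:15-10:30, 14:15-14:45, 16:15-16:30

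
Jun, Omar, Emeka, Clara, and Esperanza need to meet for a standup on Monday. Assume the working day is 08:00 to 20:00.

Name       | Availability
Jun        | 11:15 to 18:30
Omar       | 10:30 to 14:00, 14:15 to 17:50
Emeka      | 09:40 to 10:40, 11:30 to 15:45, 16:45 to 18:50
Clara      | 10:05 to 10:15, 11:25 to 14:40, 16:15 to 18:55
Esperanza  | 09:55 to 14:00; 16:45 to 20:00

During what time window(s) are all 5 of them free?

Jun ∩ Omar: 11:15-14:00, 14:15-17:50.
Jun ∩ Omar ∩ Emeka: 11:30-14:00, 14:15-15:45, 16:45-17:50.
Jun ∩ Omar ∩ Emeka ∩ Clara: 11:30-14:00, 14:15-14:40, 16:45-17:50.
Jun ∩ Omar ∩ Emeka ∩ Clara ∩ Esperanza: 11:30-14:00, 16:45-17:50.
So the common availability across everyone is 11:30-14:00, 16:45-17:50.

11:30-14:00, 16:45-17:50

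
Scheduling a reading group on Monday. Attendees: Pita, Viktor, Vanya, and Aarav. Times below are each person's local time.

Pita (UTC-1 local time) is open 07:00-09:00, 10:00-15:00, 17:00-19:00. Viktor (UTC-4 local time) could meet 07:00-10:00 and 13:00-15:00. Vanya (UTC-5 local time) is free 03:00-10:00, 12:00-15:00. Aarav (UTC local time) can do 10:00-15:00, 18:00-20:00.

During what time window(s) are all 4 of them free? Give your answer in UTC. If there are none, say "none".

Pita in UTC: 08:00-10:00, 11:00-16:00, 18:00-20:00 (add 1h to convert from UTC-1).
Viktor in UTC: 11:00-14:00, 17:00-19:00 (add 4h to convert from UTC-4).
Vanya in UTC: 08:00-15:00, 17:00-20:00 (add 5h to convert from UTC-5).
Aarav in UTC: 10:00-15:00, 18:00-20:00.
Pita ∩ Viktor: 11:00-14:00, 18:00-19:00.
Pita ∩ Viktor ∩ Vanya: 11:00-14:00, 18:00-19:00.
Pita ∩ Viktor ∩ Vanya ∩ Aarav: 11:00-14:00, 18:00-19:00.
So the common availability across everyone is 11:00-14:00, 18:00-19:00.

11:00-14:00, 18:00-19:00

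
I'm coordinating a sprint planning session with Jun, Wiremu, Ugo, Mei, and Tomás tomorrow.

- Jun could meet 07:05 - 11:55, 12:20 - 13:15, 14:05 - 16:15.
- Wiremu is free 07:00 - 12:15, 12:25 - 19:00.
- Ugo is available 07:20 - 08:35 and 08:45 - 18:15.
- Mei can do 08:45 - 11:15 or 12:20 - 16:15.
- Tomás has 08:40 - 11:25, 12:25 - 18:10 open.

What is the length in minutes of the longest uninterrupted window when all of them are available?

150

Jun ∩ Wiremu: 07:05-11:55, 12:25-13:15, 14:05-16:15.
Jun ∩ Wiremu ∩ Ugo: 07:20-08:35, 08:45-11:55, 12:25-13:15, 14:05-16:15.
Jun ∩ Wiremu ∩ Ugo ∩ Mei: 08:45-11:15, 12:25-13:15, 14:05-16:15.
Jun ∩ Wiremu ∩ Ugo ∩ Mei ∩ Tomás: 08:45-11:15, 12:25-13:15, 14:05-16:15.
The longest is 08:45-11:15 at 150 minutes.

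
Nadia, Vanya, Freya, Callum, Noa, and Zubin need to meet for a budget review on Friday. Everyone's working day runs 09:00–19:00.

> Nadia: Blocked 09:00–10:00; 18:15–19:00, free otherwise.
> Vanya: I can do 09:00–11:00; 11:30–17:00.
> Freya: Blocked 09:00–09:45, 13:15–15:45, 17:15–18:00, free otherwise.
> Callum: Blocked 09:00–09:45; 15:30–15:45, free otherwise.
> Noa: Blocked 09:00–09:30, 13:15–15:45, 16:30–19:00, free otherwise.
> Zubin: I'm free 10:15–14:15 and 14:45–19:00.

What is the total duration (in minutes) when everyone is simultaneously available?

Nadia free: 10:00-18:15 (invert busy blocks within the working day).
Vanya free: 09:00-11:00, 11:30-17:00.
Freya free: 09:45-13:15, 15:45-17:15, 18:00-19:00 (invert busy blocks within the working day).
Callum free: 09:45-15:30, 15:45-19:00 (invert busy blocks within the working day).
Noa free: 09:30-13:15, 15:45-16:30 (invert busy blocks within the working day).
Zubin free: 10:15-14:15, 14:45-19:00.
Nadia ∩ Vanya: 10:00-11:00, 11:30-17:00.
Nadia ∩ Vanya ∩ Freya: 10:00-11:00, 11:30-13:15, 15:45-17:00.
Nadia ∩ Vanya ∩ Freya ∩ Callum: 10:00-11:00, 11:30-13:15, 15:45-17:00.
Nadia ∩ Vanya ∩ Freya ∩ Callum ∩ Noa: 10:00-11:00, 11:30-13:15, 15:45-16:30.
Nadia ∩ Vanya ∩ Freya ∩ Callum ∩ Noa ∩ Zubin: 10:15-11:00, 11:30-13:15, 15:45-16:30.
Summing the common windows: 45 + 105 + 45 = 195 minutes.

195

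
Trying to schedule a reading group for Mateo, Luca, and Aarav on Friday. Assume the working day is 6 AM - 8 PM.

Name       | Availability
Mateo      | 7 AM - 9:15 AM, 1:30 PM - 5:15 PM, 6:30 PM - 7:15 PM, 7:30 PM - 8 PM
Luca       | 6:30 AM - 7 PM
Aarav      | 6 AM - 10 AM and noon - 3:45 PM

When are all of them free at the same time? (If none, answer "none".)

Mateo ∩ Luca: 07:00-09:15, 13:30-17:15, 18:30-19:00.
Mateo ∩ Luca ∩ Aarav: 07:00-09:15, 13:30-15:45.

07:00-09:15, 13:30-15:45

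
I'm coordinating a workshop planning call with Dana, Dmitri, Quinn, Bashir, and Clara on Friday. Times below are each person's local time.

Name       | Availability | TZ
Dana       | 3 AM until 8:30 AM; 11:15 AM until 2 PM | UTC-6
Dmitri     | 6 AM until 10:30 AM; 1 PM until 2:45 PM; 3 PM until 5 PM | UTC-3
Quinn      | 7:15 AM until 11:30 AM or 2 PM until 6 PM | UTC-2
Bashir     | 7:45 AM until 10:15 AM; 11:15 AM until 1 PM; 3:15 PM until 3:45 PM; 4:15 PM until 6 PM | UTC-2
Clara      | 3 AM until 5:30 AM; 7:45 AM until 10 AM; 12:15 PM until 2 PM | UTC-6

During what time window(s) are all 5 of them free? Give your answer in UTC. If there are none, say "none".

09:45-11:30, 18:15-20:00

Dana in UTC: 09:00-14:30, 17:15-20:00 (add 6h to convert from UTC-6).
Dmitri in UTC: 09:00-13:30, 16:00-17:45, 18:00-20:00 (add 3h to convert from UTC-3).
Quinn in UTC: 09:15-13:30, 16:00-20:00 (add 2h to convert from UTC-2).
Bashir in UTC: 09:45-12:15, 13:15-15:00, 17:15-17:45, 18:15-20:00 (add 2h to convert from UTC-2).
Clara in UTC: 09:00-11:30, 13:45-16:00, 18:15-20:00 (add 6h to convert from UTC-6).
Dana ∩ Dmitri: 09:00-13:30, 17:15-17:45, 18:00-20:00.
Dana ∩ Dmitri ∩ Quinn: 09:15-13:30, 17:15-17:45, 18:00-20:00.
Dana ∩ Dmitri ∩ Quinn ∩ Bashir: 09:45-12:15, 13:15-13:30, 17:15-17:45, 18:15-20:00.
Dana ∩ Dmitri ∩ Quinn ∩ Bashir ∩ Clara: 09:45-11:30, 18:15-20:00.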